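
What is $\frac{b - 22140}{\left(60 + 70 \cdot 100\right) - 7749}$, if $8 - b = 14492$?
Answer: $\frac{36624}{689} \approx 53.155$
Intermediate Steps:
$b = -14484$ ($b = 8 - 14492 = -14484$)
$\frac{b - 22140}{\left(60 + 70 \cdot 100\right) - 7749} = \frac{-14484 - 22140}{\left(60 + 70 \cdot 100\right) - 7749} = - \frac{36624}{\left(60 + 7000\right) - 7749} = - \frac{36624}{7060 - 7749} = - \frac{36624}{-689} = \left(-36624\right) \left(- \frac{1}{689}\right) = \frac{36624}{689}$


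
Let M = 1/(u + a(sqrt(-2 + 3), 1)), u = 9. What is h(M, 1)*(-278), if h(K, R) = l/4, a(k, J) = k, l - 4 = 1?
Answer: -695/2 ≈ -347.50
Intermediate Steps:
l = 5 (l = 4 + 1 = 5)
M = 1/10 (M = 1/(9 + sqrt(-2 + 3)) = 1/(9 + sqrt(1)) = 1/(9 + 1) = 1/10 ≈ 0.10000)
h(K, R) = 5/4
h(M, 1)*(-278) = (5/4)*(-278) = -695/2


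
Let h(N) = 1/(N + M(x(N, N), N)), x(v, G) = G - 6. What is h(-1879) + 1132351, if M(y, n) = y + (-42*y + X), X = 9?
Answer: 85396250666/75415 ≈ 1.1324e+6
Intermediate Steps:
x(v, G) = -6 + G
M(y, n) = 9 - 41*y (M(y, n) = y + (-42*y + 9) = y + (9 - 42*y) = 9 - 41*y)
h(N) = 1/(255 - 40*N) (h(N) = 1/(N + (9 - 41*(-6 + N))) = 1/(N + (9 + (246 - 41*N))) = 1/(N + (255 - 41*N)) = 1/(255 - 40*N))
h(-1879) + 1132351 = 1/(5*(51 - 8*(-1879))) + 1132351 = 1/(5*(51 + 15032)) + 1132351 = (⅕)/15083 + 1132351 = (⅕)*(1/15083) + 1132351 = 1/75415 + 1132351 = 85396250666/75415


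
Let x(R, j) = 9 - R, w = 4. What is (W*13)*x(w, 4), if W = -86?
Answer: -5590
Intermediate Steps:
(W*13)*x(w, 4) = (-86*13)*(9 - 1*4) = -1118*(9 - 4) = -1118*5 = -5590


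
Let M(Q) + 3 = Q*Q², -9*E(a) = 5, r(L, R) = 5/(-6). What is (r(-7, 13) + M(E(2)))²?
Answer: 34093921/2125764 ≈ 16.038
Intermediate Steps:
r(L, R) = -⅚ (r(L, R) = 5*(-⅙) = -⅚)
E(a) = -5/9 (E(a) = -⅑*5 = -5/9)
M(Q) = -3 + Q³ (M(Q) = -3 + Q*Q² = -3 + Q³)
(r(-7, 13) + M(E(2)))² = (-⅚ + (-3 + (-5/9)³))² = (-⅚ + (-3 - 125/729))² = (-⅚ - 2312/729)² = (-5839/1458)² = 34093921/2125764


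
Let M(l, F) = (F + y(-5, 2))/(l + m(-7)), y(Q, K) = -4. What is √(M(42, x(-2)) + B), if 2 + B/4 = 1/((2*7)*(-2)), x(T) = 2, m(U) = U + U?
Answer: I*√1610/14 ≈ 2.8661*I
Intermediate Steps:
m(U) = 2*U
M(l, F) = (-4 + F)/(-14 + l) (M(l, F) = (F - 4)/(l + 2*(-7)) = (-4 + F)/(l - 14) = (-4 + F)/(-14 + l))
B = -57/7 (B = -8 + 4/(((2*7)*(-2))) = -8 + 4/((14*(-2))) = -8 + 4/(-28) = -8 + 4*(-1/28) = -8 - ⅐ = -57/7 ≈ -8.1429)
√(M(42, x(-2)) + B) = √((-4 + 2)/(-14 + 42) - 57/7) = √(-2/28 - 57/7) = √((1/28)*(-2) - 57/7) = √(-1/14 - 57/7) = √(-115/14) = I*√1610/14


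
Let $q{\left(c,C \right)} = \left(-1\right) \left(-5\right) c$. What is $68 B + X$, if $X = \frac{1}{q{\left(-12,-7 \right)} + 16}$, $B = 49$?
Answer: $\frac{146607}{44} \approx 3332.0$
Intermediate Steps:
$q{\left(c,C \right)} = 5 c$
$X = - \frac{1}{44}$ ($X = \frac{1}{5 \left(-12\right) + 16} = \frac{1}{-60 + 16} = \frac{1}{-44} = - \frac{1}{44} \approx -0.022727$)
$68 B + X = 68 \cdot 49 - \frac{1}{44} = 3332 - \frac{1}{44} = \frac{146607}{44}$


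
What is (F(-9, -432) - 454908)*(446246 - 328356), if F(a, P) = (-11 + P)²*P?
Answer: -10048292375640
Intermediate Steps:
F(a, P) = P*(-11 + P)²
(F(-9, -432) - 454908)*(446246 - 328356) = (-432*(-11 - 432)² - 454908)*(446246 - 328356) = (-432*(-443)² - 454908)*117890 = (-432*196249 - 454908)*117890 = (-84779568 - 454908)*117890 = -85234476*117890 = -10048292375640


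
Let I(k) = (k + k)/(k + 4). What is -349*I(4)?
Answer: -349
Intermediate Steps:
I(k) = 2*k/(4 + k) (I(k) = (2*k)/(4 + k) = 2*k/(4 + k))
-349*I(4) = -698*4/(4 + 4) = -698*4/8 = -349*1 = -349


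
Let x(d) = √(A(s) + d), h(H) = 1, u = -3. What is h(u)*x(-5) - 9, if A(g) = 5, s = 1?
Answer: -9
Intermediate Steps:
x(d) = √(5 + d)
h(u)*x(-5) - 9 = 1*√(5 - 5) - 9 = 1*√0 - 9 = 1*0 - 9 = 0 - 9 = -9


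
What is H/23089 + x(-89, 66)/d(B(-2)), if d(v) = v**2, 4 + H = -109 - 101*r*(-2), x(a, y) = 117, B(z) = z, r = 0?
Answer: 2700961/92356 ≈ 29.245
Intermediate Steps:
H = -113 (H = -4 + (-109 - 0*(-2)) = -4 + (-109 - 101*0) = -4 + (-109 + 0) = -4 - 109 = -113)
H/23089 + x(-89, 66)/d(B(-2)) = -113/23089 + 117/((-2)**2) = -113*1/23089 + 117/4 = -113/23089 + 117*(1/4) = -113/23089 + 117/4 = 2700961/92356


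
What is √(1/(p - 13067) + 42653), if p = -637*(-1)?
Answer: √6590097487270/12430 ≈ 206.53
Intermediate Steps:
p = 637 (p = -1*(-637) = 637)
√(1/(p - 13067) + 42653) = √(1/(637 - 13067) + 42653) = √(1/(-12430) + 42653) = √(-1/12430 + 42653) = √(530176789/12430) = √6590097487270/12430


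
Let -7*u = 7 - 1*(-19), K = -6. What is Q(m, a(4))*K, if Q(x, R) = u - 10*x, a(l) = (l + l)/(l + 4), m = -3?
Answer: -1104/7 ≈ -157.71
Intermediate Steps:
u = -26/7 (u = -(7 - 1*(-19))/7 = -(7 + 19)/7 = -⅐*26 = -26/7 ≈ -3.7143)
a(l) = 2*l/(4 + l) (a(l) = (2*l)/(4 + l) = 2*l/(4 + l))
Q(x, R) = -26/7 - 10*x
Q(m, a(4))*K = (-26/7 - 10*(-3))*(-6) = (-26/7 + 30)*(-6) = (184/7)*(-6) = -1104/7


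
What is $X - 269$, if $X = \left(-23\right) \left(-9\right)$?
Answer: $-62$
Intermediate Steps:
$X = 207$
$X - 269 = 207 - 269 = -62$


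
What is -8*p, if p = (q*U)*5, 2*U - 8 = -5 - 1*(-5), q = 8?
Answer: -1280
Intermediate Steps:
U = 4 (U = 4 + (-5 - 1*(-5))/2 = 4 + (-5 + 5)/2 = 4 + (½)*0 = 4 + 0 = 4)
p = 160 (p = (8*4)*5 = 32*5 = 160)
-8*p = -8*160 = -1280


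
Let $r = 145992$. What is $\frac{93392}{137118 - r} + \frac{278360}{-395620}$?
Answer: $- \frac{985447742}{87768297} \approx -11.228$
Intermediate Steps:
$\frac{93392}{137118 - r} + \frac{278360}{-395620} = \frac{93392}{137118 - 145992} + \frac{278360}{-395620} = \frac{93392}{137118 - 145992} + 278360 \left(- \frac{1}{395620}\right) = \frac{93392}{-8874} - \frac{13918}{19781} = 93392 \left(- \frac{1}{8874}\right) - \frac{13918}{19781} = - \frac{46696}{4437} - \frac{13918}{19781} = - \frac{985447742}{87768297}$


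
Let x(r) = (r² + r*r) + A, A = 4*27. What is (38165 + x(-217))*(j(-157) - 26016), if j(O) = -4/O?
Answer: -540997169108/157 ≈ -3.4458e+9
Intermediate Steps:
A = 108
x(r) = 108 + 2*r² (x(r) = (r² + r*r) + 108 = (r² + r²) + 108 = 2*r² + 108 = 108 + 2*r²)
(38165 + x(-217))*(j(-157) - 26016) = (38165 + (108 + 2*(-217)²))*(-4/(-157) - 26016) = (38165 + (108 + 2*47089))*(-4*(-1/157) - 26016) = (38165 + (108 + 94178))*(4/157 - 26016) = (38165 + 94286)*(-4084508/157) = 132451*(-4084508/157) = -540997169108/157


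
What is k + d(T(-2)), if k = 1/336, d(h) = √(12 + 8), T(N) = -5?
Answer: 1/336 + 2*√5 ≈ 4.4751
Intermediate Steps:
d(h) = 2*√5 (d(h) = √20 = 2*√5)
k = 1/336 ≈ 0.0029762
k + d(T(-2)) = 1/336 + 2*√5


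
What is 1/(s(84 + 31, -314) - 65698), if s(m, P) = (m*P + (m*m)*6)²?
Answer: 1/1869631902 ≈ 5.3486e-10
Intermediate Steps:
s(m, P) = (6*m² + P*m)² (s(m, P) = (P*m + m²*6)² = (P*m + 6*m²)² = (6*m² + P*m)²)
1/(s(84 + 31, -314) - 65698) = 1/((84 + 31)²*(-314 + 6*(84 + 31))² - 65698) = 1/(115²*(-314 + 6*115)² - 65698) = 1/(13225*(-314 + 690)² - 65698) = 1/(13225*376² - 65698) = 1/(13225*141376 - 65698) = 1/(1869697600 - 65698) = 1/1869631902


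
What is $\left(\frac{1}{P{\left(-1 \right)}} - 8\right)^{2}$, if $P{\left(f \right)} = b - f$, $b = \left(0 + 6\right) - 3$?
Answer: $\frac{961}{16} \approx 60.063$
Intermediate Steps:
$b = 3$ ($b = 6 + \left(-4 + 1\right) = 6 - 3 = 3$)
$P{\left(f \right)} = 3 - f$
$\left(\frac{1}{P{\left(-1 \right)}} - 8\right)^{2} = \left(\frac{1}{3 - -1} - 8\right)^{2} = \left(\frac{1}{3 + 1} - 8\right)^{2} = \left(\frac{1}{4} - 8\right)^{2} = \left(- \frac{31}{4}\right)^{2} = \frac{961}{16}$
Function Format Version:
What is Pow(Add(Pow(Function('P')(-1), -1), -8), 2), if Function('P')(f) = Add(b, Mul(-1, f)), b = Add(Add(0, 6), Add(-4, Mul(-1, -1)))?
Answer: Rational(961, 16) ≈ 60.063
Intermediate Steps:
b = 3 (b = Add(6, Add(-4, 1)) = Add(6, -3) = 3)
Function('P')(f) = Add(3, Mul(-1, f))
Pow(Add(Pow(Function('P')(-1), -1), -8), 2) = Pow(Add(Pow(Add(3, Mul(-1, -1)), -1), -8), 2) = Pow(Add(Pow(Add(3, 1), -1), -8), 2) = Pow(Add(Pow(4, -1), -8), 2) = Pow(Add(Rational(1, 4), -8), 2) = Pow(Rational(-31, 4), 2) = Rational(961, 16)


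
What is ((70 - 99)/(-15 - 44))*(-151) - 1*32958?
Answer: -1948901/59 ≈ -33032.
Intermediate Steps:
((70 - 99)/(-15 - 44))*(-151) - 1*32958 = -29/(-59)*(-151) - 32958 = -29*(-1/59)*(-151) - 32958 = (29/59)*(-151) - 32958 = -4379/59 - 32958 = -1948901/59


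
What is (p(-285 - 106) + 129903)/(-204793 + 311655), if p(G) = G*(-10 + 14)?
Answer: 128339/106862 ≈ 1.2010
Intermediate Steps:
p(G) = 4*G (p(G) = G*4 = 4*G)
(p(-285 - 106) + 129903)/(-204793 + 311655) = (4*(-285 - 106) + 129903)/(-204793 + 311655) = (4*(-391) + 129903)/106862 = (-1564 + 129903)*(1/106862) = 128339*(1/106862) = 128339/106862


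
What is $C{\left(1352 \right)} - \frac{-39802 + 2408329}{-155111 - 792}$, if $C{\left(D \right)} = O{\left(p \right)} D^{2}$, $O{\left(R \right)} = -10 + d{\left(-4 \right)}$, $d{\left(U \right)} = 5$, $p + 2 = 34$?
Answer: $- \frac{1424876218033}{155903} \approx -9.1395 \cdot 10^{6}$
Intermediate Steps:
$p = 32$ ($p = -2 + 34 = 32$)
$O{\left(R \right)} = -5$ ($O{\left(R \right)} = -10 + 5 = -5$)
$C{\left(D \right)} = - 5 D^{2}$
$C{\left(1352 \right)} - \frac{-39802 + 2408329}{-155111 - 792} = - 5 \cdot 1352^{2} - \frac{-39802 + 2408329}{-155111 - 792} = \left(-5\right) 1827904 - \frac{2368527}{-155903} = -9139520 - 2368527 \left(- \frac{1}{155903}\right) = -9139520 - - \frac{2368527}{155903} = -9139520 + \frac{2368527}{155903} = - \frac{1424876218033}{155903}$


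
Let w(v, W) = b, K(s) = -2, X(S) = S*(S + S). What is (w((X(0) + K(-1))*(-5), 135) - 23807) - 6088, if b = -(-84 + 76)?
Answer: -29887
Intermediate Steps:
X(S) = 2*S² (X(S) = S*(2*S) = 2*S²)
b = 8 (b = -1*(-8) = 8)
w(v, W) = 8
(w((X(0) + K(-1))*(-5), 135) - 23807) - 6088 = (8 - 23807) - 6088 = -23799 - 6088 = -29887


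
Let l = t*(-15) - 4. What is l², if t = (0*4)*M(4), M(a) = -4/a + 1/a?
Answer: 16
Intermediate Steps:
M(a) = -3/a (M(a) = -4/a + 1/a = -3/a)
t = 0 (t = (0*4)*(-3/4) = 0*(-3*¼) = 0*(-¾) = 0)
l = -4 (l = 0*(-15) - 4 = 0 - 4 = -4)
l² = (-4)² = 16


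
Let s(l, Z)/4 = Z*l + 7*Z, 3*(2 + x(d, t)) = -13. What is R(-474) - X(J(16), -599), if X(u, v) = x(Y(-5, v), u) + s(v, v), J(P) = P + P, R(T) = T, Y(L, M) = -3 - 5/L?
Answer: -4256699/3 ≈ -1.4189e+6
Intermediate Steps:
Y(L, M) = -3 - 5/L
x(d, t) = -19/3 (x(d, t) = -2 + (⅓)*(-13) = -2 - 13/3 = -19/3)
J(P) = 2*P
s(l, Z) = 28*Z + 4*Z*l (s(l, Z) = 4*(Z*l + 7*Z) = 4*(7*Z + Z*l) = 28*Z + 4*Z*l)
X(u, v) = -19/3 + 4*v*(7 + v)
R(-474) - X(J(16), -599) = -474 - (-19/3 + 4*(-599)*(7 - 599)) = -474 - (-19/3 + 4*(-599)*(-592)) = -474 - (-19/3 + 1418432) = -474 - 1*4255277/3 = -474 - 4255277/3 = -4256699/3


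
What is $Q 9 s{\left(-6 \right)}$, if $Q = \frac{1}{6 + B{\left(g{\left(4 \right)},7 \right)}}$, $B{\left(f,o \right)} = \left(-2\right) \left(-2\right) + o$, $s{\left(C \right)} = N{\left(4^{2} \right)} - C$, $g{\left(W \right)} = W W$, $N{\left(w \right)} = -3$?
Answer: $\frac{27}{17} \approx 1.5882$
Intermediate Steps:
$g{\left(W \right)} = W^{2}$
$s{\left(C \right)} = -3 - C$
$B{\left(f,o \right)} = 4 + o$
$Q = \frac{1}{17}$ ($Q = \frac{1}{6 + \left(4 + 7\right)} = \frac{1}{6 + 11} = \frac{1}{17} \approx 0.058824$)
$Q 9 s{\left(-6 \right)} = \frac{1}{17} \cdot 9 \left(-3 - -6\right) = \frac{9 \left(-3 + 6\right)}{17} = \frac{9}{17} \cdot 3 = \frac{27}{17}$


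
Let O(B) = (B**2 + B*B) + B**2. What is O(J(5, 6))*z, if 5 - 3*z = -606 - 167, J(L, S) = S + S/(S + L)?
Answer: 4033152/121 ≈ 33332.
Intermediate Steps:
J(L, S) = S + S/(L + S)
O(B) = 3*B**2 (O(B) = (B**2 + B**2) + B**2 = 2*B**2 + B**2 = 3*B**2)
z = 778/3 (z = 5/3 - (-606 - 167)/3 = 5/3 - 1/3*(-773) = 5/3 + 773/3 = 778/3 ≈ 259.33)
O(J(5, 6))*z = (3*(6*(1 + 5 + 6)/(5 + 6))**2)*(778/3) = (3*(6*12/11)**2)*(778/3) = (3*(6*(1/11)*12)**2)*(778/3) = (3*(72/11)**2)*(778/3) = (3*(5184/121))*(778/3) = (15552/121)*(778/3) = 4033152/121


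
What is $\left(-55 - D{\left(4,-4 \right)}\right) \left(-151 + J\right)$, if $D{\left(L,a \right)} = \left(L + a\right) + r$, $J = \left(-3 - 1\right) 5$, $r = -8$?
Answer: $8037$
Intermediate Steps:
$J = -20$ ($J = \left(-4\right) 5 = -20$)
$D{\left(L,a \right)} = -8 + L + a$ ($D{\left(L,a \right)} = \left(L + a\right) - 8 = -8 + L + a$)
$\left(-55 - D{\left(4,-4 \right)}\right) \left(-151 + J\right) = \left(-55 - \left(-8 + 4 - 4\right)\right) \left(-151 - 20\right) = \left(-55 - -8\right) \left(-171\right) = \left(-55 + 8\right) \left(-171\right) = \left(-47\right) \left(-171\right) = 8037$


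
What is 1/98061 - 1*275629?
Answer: -27028455368/98061 ≈ -2.7563e+5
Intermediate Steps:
1/98061 - 1*275629 = 1/98061 - 275629 = -27028455368/98061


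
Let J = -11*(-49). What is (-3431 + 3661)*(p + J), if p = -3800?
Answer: -750030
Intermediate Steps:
J = 539
(-3431 + 3661)*(p + J) = (-3431 + 3661)*(-3800 + 539) = 230*(-3261) = -750030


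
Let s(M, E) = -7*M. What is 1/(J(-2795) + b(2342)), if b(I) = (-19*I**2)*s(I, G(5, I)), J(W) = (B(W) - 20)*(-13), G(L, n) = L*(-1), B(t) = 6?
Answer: 1/1708489496686 ≈ 5.8531e-13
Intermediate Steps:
G(L, n) = -L
J(W) = 182 (J(W) = (6 - 20)*(-13) = -14*(-13) = 182)
b(I) = 133*I**3 (b(I) = (-19*I**2)*(-7*I) = 133*I**3)
1/(J(-2795) + b(2342)) = 1/(182 + 133*2342**3) = 1/(182 + 133*12845785688) = 1/(182 + 1708489496504) = 1/1708489496686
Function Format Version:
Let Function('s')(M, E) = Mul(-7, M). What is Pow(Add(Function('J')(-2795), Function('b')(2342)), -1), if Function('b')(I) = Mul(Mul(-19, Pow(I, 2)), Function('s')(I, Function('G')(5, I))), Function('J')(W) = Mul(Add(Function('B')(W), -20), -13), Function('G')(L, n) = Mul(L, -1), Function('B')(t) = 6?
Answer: Rational(1, 1708489496686) ≈ 5.8531e-13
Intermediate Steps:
Function('G')(L, n) = Mul(-1, L)
Function('J')(W) = 182 (Function('J')(W) = Mul(Add(6, -20), -13) = Mul(-14, -13) = 182)
Function('b')(I) = Mul(133, Pow(I, 3)) (Function('b')(I) = Mul(Mul(-19, Pow(I, 2)), Mul(-7, I)) = Mul(133, Pow(I, 3)))
Pow(Add(Function('J')(-2795), Function('b')(2342)), -1) = Pow(Add(182, Mul(133, Pow(2342, 3))), -1) = Pow(Add(182, Mul(133, 12845785688)), -1) = Pow(Add(182, 1708489496504), -1) = Pow(1708489496686, -1) = Rational(1, 1708489496686)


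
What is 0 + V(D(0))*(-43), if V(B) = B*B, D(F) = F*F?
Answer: 0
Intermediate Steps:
D(F) = F²
V(B) = B²
0 + V(D(0))*(-43) = 0 + (0²)²*(-43) = 0 + 0²*(-43) = 0 + 0*(-43) = 0 + 0 = 0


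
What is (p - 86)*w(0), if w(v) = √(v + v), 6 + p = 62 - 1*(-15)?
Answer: 0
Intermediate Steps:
p = 71 (p = -6 + (62 - 1*(-15)) = -6 + (62 + 15) = -6 + 77 = 71)
w(v) = √2*√v (w(v) = √(2*v) = √2*√v)
(p - 86)*w(0) = (71 - 86)*(√2*√0) = -15*√2*0 = -15*0 = 0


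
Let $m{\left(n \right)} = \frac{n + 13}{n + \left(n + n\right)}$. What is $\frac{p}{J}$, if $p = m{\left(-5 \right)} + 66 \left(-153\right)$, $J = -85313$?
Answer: $\frac{151478}{1279695} \approx 0.11837$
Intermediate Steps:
$m{\left(n \right)} = \frac{13 + n}{3 n}$ ($m{\left(n \right)} = \frac{13 + n}{n + 2 n} = \frac{13 + n}{3 n}$)
$p = - \frac{151478}{15}$ ($p = \frac{13 - 5}{3 \left(-5\right)} + 66 \left(-153\right) = \frac{1}{3} \left(- \frac{1}{5}\right) 8 - 10098 = - \frac{8}{15} - 10098 = - \frac{151478}{15} \approx -10099.0$)
$\frac{p}{J} = - \frac{151478}{15 \left(-85313\right)} = \left(- \frac{151478}{15}\right) \left(- \frac{1}{85313}\right) = \frac{151478}{1279695}$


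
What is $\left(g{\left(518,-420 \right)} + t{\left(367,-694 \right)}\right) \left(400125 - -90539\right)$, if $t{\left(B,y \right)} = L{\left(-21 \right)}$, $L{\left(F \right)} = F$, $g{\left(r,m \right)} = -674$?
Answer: $-341011480$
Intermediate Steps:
$t{\left(B,y \right)} = -21$
$\left(g{\left(518,-420 \right)} + t{\left(367,-694 \right)}\right) \left(400125 - -90539\right) = \left(-674 - 21\right) \left(400125 - -90539\right) = - 695 \left(400125 + \left(90735 - 196\right)\right) = - 695 \left(400125 + 90539\right) = \left(-695\right) 490664 = -341011480$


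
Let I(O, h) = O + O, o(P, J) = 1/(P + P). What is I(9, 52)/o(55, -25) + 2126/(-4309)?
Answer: 8529694/4309 ≈ 1979.5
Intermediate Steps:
o(P, J) = 1/(2*P)
I(O, h) = 2*O
I(9, 52)/o(55, -25) + 2126/(-4309) = (2*9)/(((½)/55)) + 2126/(-4309) = 18/(((½)*(1/55))) + 2126*(-1/4309) = 18/(1/110) - 2126/4309 = 18*110 - 2126/4309 = 1980 - 2126/4309 = 8529694/4309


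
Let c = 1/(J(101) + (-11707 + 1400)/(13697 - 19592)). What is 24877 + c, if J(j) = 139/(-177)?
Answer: 8333595511/334978 ≈ 24878.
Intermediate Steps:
J(j) = -139/177 (J(j) = 139*(-1/177) = -139/177)
c = 347805/334978 (c = 1/(-139/177 + (-11707 + 1400)/(13697 - 19592)) = 1/(-139/177 - 10307/(-5895)) = 1/(-139/177 - 10307*(-1/5895)) = 1/(-139/177 + 10307/5895) = 1/(334978/347805) = 347805/334978 ≈ 1.0383)
24877 + c = 24877 + 347805/334978 = 8333595511/334978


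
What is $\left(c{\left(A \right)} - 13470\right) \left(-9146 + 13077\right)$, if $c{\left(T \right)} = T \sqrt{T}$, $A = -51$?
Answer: $-52950570 - 200481 i \sqrt{51} \approx -5.2951 \cdot 10^{7} - 1.4317 \cdot 10^{6} i$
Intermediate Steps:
$c{\left(T \right)} = T^{\frac{3}{2}}$
$\left(c{\left(A \right)} - 13470\right) \left(-9146 + 13077\right) = \left(\left(-51\right)^{\frac{3}{2}} - 13470\right) \left(-9146 + 13077\right) = \left(- 51 i \sqrt{51} - 13470\right) 3931 = \left(-13470 - 51 i \sqrt{51}\right) 3931 = -52950570 - 200481 i \sqrt{51}$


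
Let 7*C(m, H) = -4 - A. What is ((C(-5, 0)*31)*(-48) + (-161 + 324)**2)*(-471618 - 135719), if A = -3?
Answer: -113858074727/7 ≈ -1.6265e+10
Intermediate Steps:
C(m, H) = -1/7 (C(m, H) = (-4 - 1*(-3))/7 = (-4 + 3)/7 = (1/7)*(-1) = -1/7)
((C(-5, 0)*31)*(-48) + (-161 + 324)**2)*(-471618 - 135719) = (-1/7*31*(-48) + (-161 + 324)**2)*(-471618 - 135719) = (-31/7*(-48) + 163**2)*(-607337) = (1488/7 + 26569)*(-607337) = (187471/7)*(-607337) = -113858074727/7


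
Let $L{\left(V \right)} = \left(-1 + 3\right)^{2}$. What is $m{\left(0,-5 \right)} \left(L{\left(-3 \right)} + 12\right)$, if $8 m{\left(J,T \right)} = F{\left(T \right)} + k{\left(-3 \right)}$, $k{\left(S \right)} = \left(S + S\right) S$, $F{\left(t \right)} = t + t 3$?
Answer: $-4$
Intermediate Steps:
$F{\left(t \right)} = 4 t$ ($F{\left(t \right)} = t + 3 t = 4 t$)
$k{\left(S \right)} = 2 S^{2}$ ($k{\left(S \right)} = 2 S S = 2 S^{2}$)
$L{\left(V \right)} = 4$ ($L{\left(V \right)} = 2^{2} = 4$)
$m{\left(J,T \right)} = \frac{9}{4} + \frac{T}{2}$ ($m{\left(J,T \right)} = \frac{4 T + 2 \left(-3\right)^{2}}{8} = \frac{4 T + 2 \cdot 9}{8} = \frac{4 T + 18}{8} = \frac{18 + 4 T}{8} = \frac{9}{4} + \frac{T}{2}$)
$m{\left(0,-5 \right)} \left(L{\left(-3 \right)} + 12\right) = \left(\frac{9}{4} + \frac{1}{2} \left(-5\right)\right) \left(4 + 12\right) = \left(\frac{9}{4} - \frac{5}{2}\right) 16 = \left(- \frac{1}{4}\right) 16 = -4$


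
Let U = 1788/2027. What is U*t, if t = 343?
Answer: 613284/2027 ≈ 302.56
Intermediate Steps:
U = 1788/2027 (U = 1788*(1/2027) = 1788/2027 ≈ 0.88209)
U*t = (1788/2027)*343 = 613284/2027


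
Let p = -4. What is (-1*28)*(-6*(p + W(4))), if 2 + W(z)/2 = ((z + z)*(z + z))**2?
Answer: 1374912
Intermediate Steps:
W(z) = -4 + 32*z**4 (W(z) = -4 + 2*((z + z)*(z + z))**2 = -4 + 2*((2*z)*(2*z))**2 = -4 + 2*(4*z**2)**2 = -4 + 2*(16*z**4) = -4 + 32*z**4)
(-1*28)*(-6*(p + W(4))) = (-1*28)*(-6*(-4 + (-4 + 32*4**4))) = -(-168)*(-4 + (-4 + 32*256)) = -(-168)*(-4 + (-4 + 8192)) = -(-168)*(-4 + 8188) = -(-168)*8184 = -28*(-49104) = 1374912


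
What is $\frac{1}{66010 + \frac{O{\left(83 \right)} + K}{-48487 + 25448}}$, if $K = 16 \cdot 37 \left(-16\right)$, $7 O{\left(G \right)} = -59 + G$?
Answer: $\frac{161273}{10645697010} \approx 1.5149 \cdot 10^{-5}$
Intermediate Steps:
$O{\left(G \right)} = - \frac{59}{7} + \frac{G}{7}$ ($O{\left(G \right)} = \frac{-59 + G}{7} = - \frac{59}{7} + \frac{G}{7}$)
$K = -9472$ ($K = 592 \left(-16\right) = -9472$)
$\frac{1}{66010 + \frac{O{\left(83 \right)} + K}{-48487 + 25448}} = \frac{1}{66010 + \frac{\left(- \frac{59}{7} + \frac{1}{7} \cdot 83\right) - 9472}{-48487 + 25448}} = \frac{1}{66010 + \frac{\left(- \frac{59}{7} + \frac{83}{7}\right) - 9472}{-23039}} = \frac{1}{66010 + \left(\frac{24}{7} - 9472\right) \left(- \frac{1}{23039}\right)} = \frac{1}{66010 - - \frac{66280}{161273}} = \frac{1}{66010 + \frac{66280}{161273}} = \frac{1}{\frac{10645697010}{161273}} = \frac{161273}{10645697010}$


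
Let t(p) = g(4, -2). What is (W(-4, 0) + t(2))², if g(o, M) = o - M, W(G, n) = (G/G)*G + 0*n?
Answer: 4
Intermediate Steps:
W(G, n) = G (W(G, n) = 1*G + 0 = G + 0 = G)
t(p) = 6 (t(p) = 4 - 1*(-2) = 4 + 2 = 6)
(W(-4, 0) + t(2))² = (-4 + 6)² = 2² = 4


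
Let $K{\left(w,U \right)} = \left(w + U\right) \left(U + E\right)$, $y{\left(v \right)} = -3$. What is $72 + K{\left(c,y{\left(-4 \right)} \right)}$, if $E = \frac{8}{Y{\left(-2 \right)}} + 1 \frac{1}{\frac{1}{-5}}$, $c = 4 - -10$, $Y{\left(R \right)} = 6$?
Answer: $- \frac{4}{3} \approx -1.3333$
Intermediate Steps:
$c = 14$ ($c = 4 + 10 = 14$)
$E = - \frac{11}{3}$ ($E = \frac{8}{6} + 1 \frac{1}{\frac{1}{-5}} = 8 \cdot \frac{1}{6} + 1 \frac{1}{- \frac{1}{5}} = \frac{4}{3} + 1 \left(-5\right) = \frac{4}{3} - 5 = - \frac{11}{3} \approx -3.6667$)
$K{\left(w,U \right)} = \left(- \frac{11}{3} + U\right) \left(U + w\right)$ ($K{\left(w,U \right)} = \left(w + U\right) \left(U - \frac{11}{3}\right) = \left(U + w\right) \left(- \frac{11}{3} + U\right) = \left(- \frac{11}{3} + U\right) \left(U + w\right)$)
$72 + K{\left(c,y{\left(-4 \right)} \right)} = 72 - \left(\frac{247}{3} - 9\right) = 72 + \left(9 + 11 - \frac{154}{3} - 42\right) = 72 - \frac{220}{3} = - \frac{4}{3}$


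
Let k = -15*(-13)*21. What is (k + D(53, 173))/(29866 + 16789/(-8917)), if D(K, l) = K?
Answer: 36987716/266298333 ≈ 0.13890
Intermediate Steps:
k = 4095 (k = 195*21 = 4095)
(k + D(53, 173))/(29866 + 16789/(-8917)) = (4095 + 53)/(29866 + 16789/(-8917)) = 4148/(29866 + 16789*(-1/8917)) = 4148/(29866 - 16789/8917) = 4148/(266298333/8917) = 4148*(8917/266298333) = 36987716/266298333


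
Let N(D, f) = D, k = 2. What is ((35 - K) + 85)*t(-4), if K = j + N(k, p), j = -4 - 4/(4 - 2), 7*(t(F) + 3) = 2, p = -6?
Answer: -2356/7 ≈ -336.57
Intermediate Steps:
t(F) = -19/7 (t(F) = -3 + (⅐)*2 = -3 + 2/7 = -19/7)
j = -6 (j = -4 - 4/2 = -4 + (½)*(-4) = -4 - 2 = -6)
K = -4 (K = -6 + 2 = -4)
((35 - K) + 85)*t(-4) = ((35 - 1*(-4)) + 85)*(-19/7) = ((35 + 4) + 85)*(-19/7) = (39 + 85)*(-19/7) = 124*(-19/7) = -2356/7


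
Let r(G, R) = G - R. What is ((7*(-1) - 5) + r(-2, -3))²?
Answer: 121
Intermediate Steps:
((7*(-1) - 5) + r(-2, -3))² = ((7*(-1) - 5) + (-2 - 1*(-3)))² = ((-7 - 5) + (-2 + 3))² = (-12 + 1)² = (-11)² = 121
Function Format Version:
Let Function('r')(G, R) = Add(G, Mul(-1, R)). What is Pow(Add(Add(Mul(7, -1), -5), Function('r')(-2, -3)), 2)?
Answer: 121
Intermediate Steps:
Pow(Add(Add(Mul(7, -1), -5), Function('r')(-2, -3)), 2) = Pow(Add(Add(Mul(7, -1), -5), Add(-2, Mul(-1, -3))), 2) = Pow(Add(Add(-7, -5), Add(-2, 3)), 2) = Pow(Add(-12, 1), 2) = Pow(-11, 2) = 121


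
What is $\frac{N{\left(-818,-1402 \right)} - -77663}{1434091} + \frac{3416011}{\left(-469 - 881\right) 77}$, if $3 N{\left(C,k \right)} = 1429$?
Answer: $- \frac{4890748047301}{149073759450} \approx -32.808$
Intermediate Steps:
$N{\left(C,k \right)} = \frac{1429}{3}$ ($N{\left(C,k \right)} = \frac{1}{3} \cdot 1429 = \frac{1429}{3}$)
$\frac{N{\left(-818,-1402 \right)} - -77663}{1434091} + \frac{3416011}{\left(-469 - 881\right) 77} = \frac{\frac{1429}{3} - -77663}{1434091} + \frac{3416011}{\left(-469 - 881\right) 77} = \left(\frac{1429}{3} + 77663\right) \frac{1}{1434091} + \frac{3416011}{\left(-1350\right) 77} = \frac{234418}{3} \cdot \frac{1}{1434091} + \frac{3416011}{-103950} = \frac{234418}{4302273} + 3416011 \left(- \frac{1}{103950}\right) = \frac{234418}{4302273} - \frac{3416011}{103950} = - \frac{4890748047301}{149073759450}$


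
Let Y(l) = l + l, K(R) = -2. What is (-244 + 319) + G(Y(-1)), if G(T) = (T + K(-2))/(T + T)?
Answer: 76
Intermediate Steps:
Y(l) = 2*l
G(T) = (-2 + T)/(2*T) (G(T) = (T - 2)/(T + T) = (-2 + T)/((2*T)) = (-2 + T)*(1/(2*T)) = (-2 + T)/(2*T))
(-244 + 319) + G(Y(-1)) = (-244 + 319) + (-2 + 2*(-1))/(2*((2*(-1)))) = 75 + (½)*(-2 - 2)/(-2) = 75 + (½)*(-½)*(-4) = 75 + 1 = 76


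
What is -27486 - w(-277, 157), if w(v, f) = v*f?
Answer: 16003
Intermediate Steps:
w(v, f) = f*v
-27486 - w(-277, 157) = -27486 - 157*(-277) = -27486 - 1*(-43489) = -27486 + 43489 = 16003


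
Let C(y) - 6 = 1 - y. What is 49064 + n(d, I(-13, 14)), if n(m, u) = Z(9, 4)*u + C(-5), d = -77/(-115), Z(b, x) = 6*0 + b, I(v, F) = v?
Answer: 48959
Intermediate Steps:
Z(b, x) = b (Z(b, x) = 0 + b = b)
C(y) = 7 - y (C(y) = 6 + (1 - y) = 7 - y)
d = 77/115 (d = -77*(-1/115) = 77/115 ≈ 0.66957)
n(m, u) = 12 + 9*u (n(m, u) = 9*u + (7 - 1*(-5)) = 9*u + (7 + 5) = 9*u + 12 = 12 + 9*u)
49064 + n(d, I(-13, 14)) = 49064 + (12 + 9*(-13)) = 49064 + (12 - 117) = 49064 - 105 = 48959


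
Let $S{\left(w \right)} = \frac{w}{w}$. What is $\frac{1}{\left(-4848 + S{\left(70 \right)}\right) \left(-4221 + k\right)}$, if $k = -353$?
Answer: $\frac{1}{22170178} \approx 4.5106 \cdot 10^{-8}$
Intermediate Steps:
$S{\left(w \right)} = 1$
$\frac{1}{\left(-4848 + S{\left(70 \right)}\right) \left(-4221 + k\right)} = \frac{1}{\left(-4848 + 1\right) \left(-4221 - 353\right)} = \frac{1}{\left(-4847\right) \left(-4574\right)} = \frac{1}{22170178}$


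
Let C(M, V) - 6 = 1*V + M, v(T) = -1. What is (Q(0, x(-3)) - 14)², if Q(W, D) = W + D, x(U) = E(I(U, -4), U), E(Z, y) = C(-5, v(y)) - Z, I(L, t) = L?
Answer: 121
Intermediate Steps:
C(M, V) = 6 + M + V (C(M, V) = 6 + (1*V + M) = 6 + (V + M) = 6 + (M + V) = 6 + M + V)
E(Z, y) = -Z (E(Z, y) = (6 - 5 - 1) - Z = 0 - Z = -Z)
x(U) = -U
Q(W, D) = D + W
(Q(0, x(-3)) - 14)² = ((-1*(-3) + 0) - 14)² = ((3 + 0) - 14)² = (3 - 14)² = (-11)² = 121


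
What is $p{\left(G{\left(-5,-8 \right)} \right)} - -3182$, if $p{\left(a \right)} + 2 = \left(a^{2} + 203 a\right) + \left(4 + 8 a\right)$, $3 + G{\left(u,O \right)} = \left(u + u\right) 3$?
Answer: $-2690$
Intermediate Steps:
$G{\left(u,O \right)} = -3 + 6 u$ ($G{\left(u,O \right)} = -3 + \left(u + u\right) 3 = -3 + 2 u 3 = -3 + 6 u$)
$p{\left(a \right)} = 2 + a^{2} + 211 a$ ($p{\left(a \right)} = -2 + \left(\left(a^{2} + 203 a\right) + \left(4 + 8 a\right)\right) = -2 + \left(4 + a^{2} + 211 a\right) = 2 + a^{2} + 211 a$)
$p{\left(G{\left(-5,-8 \right)} \right)} - -3182 = \left(2 + \left(-3 + 6 \left(-5\right)\right)^{2} + 211 \left(-3 + 6 \left(-5\right)\right)\right) - -3182 = \left(2 + \left(-3 - 30\right)^{2} + 211 \left(-3 - 30\right)\right) + 3182 = \left(2 + \left(-33\right)^{2} + 211 \left(-33\right)\right) + 3182 = \left(2 + 1089 - 6963\right) + 3182 = -5872 + 3182 = -2690$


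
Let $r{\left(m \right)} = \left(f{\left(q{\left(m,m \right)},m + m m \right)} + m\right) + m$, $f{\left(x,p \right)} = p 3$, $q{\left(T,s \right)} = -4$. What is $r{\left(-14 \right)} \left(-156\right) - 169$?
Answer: $-80977$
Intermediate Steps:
$f{\left(x,p \right)} = 3 p$
$r{\left(m \right)} = 3 m^{2} + 5 m$ ($r{\left(m \right)} = \left(3 \left(m + m m\right) + m\right) + m = \left(3 \left(m + m^{2}\right) + m\right) + m = \left(\left(3 m + 3 m^{2}\right) + m\right) + m = \left(3 m^{2} + 4 m\right) + m = 3 m^{2} + 5 m$)
$r{\left(-14 \right)} \left(-156\right) - 169 = - 14 \left(5 + 3 \left(-14\right)\right) \left(-156\right) - 169 = - 14 \left(5 - 42\right) \left(-156\right) - 169 = \left(-14\right) \left(-37\right) \left(-156\right) - 169 = 518 \left(-156\right) - 169 = -80808 - 169 = -80977$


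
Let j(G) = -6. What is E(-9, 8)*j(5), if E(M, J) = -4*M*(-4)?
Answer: 864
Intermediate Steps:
E(M, J) = 16*M (E(M, J) = -(-16)*M = 16*M)
E(-9, 8)*j(5) = (16*(-9))*(-6) = -144*(-6) = 864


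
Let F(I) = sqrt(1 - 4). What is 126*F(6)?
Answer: 126*I*sqrt(3) ≈ 218.24*I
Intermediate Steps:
F(I) = I*sqrt(3) (F(I) = sqrt(-3) = I*sqrt(3))
126*F(6) = 126*(I*sqrt(3)) = 126*I*sqrt(3)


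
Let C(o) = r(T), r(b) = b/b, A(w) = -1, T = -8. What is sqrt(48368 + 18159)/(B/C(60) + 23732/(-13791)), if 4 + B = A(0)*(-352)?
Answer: 13791*sqrt(66527)/4775536 ≈ 0.74486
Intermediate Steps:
r(b) = 1
B = 348 (B = -4 - 1*(-352) = -4 + 352 = 348)
C(o) = 1
sqrt(48368 + 18159)/(B/C(60) + 23732/(-13791)) = sqrt(48368 + 18159)/(348/1 + 23732/(-13791)) = sqrt(66527)/(348*1 + 23732*(-1/13791)) = sqrt(66527)/(348 - 23732/13791) = sqrt(66527)/(4775536/13791) = sqrt(66527)*(13791/4775536) = 13791*sqrt(66527)/4775536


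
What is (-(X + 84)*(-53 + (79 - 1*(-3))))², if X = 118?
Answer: 34316164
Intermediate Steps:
(-(X + 84)*(-53 + (79 - 1*(-3))))² = (-(118 + 84)*(-53 + (79 - 1*(-3))))² = (-202*(-53 + (79 + 3)))² = (-202*(-53 + 82))² = (-202*29)² = (-1*5858)² = (-5858)² = 34316164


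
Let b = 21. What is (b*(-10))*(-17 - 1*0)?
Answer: 3570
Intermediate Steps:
(b*(-10))*(-17 - 1*0) = (21*(-10))*(-17 - 1*0) = -210*(-17 + 0) = -210*(-17) = 3570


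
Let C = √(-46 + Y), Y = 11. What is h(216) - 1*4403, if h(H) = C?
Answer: -4403 + I*√35 ≈ -4403.0 + 5.9161*I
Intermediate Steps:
C = I*√35 (C = √(-46 + 11) = √(-35) = I*√35 ≈ 5.9161*I)
h(H) = I*√35
h(216) - 1*4403 = I*√35 - 1*4403 = I*√35 - 4403 = -4403 + I*√35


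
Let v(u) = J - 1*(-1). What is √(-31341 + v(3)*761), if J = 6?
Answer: I*√26014 ≈ 161.29*I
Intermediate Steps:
v(u) = 7 (v(u) = 6 - 1*(-1) = 6 + 1 = 7)
√(-31341 + v(3)*761) = √(-31341 + 7*761) = √(-31341 + 5327) = √(-26014) = I*√26014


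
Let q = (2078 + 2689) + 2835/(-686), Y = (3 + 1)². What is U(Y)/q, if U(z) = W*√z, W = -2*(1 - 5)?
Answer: 3136/466761 ≈ 0.0067186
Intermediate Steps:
W = 8 (W = -2*(-4) = 8)
Y = 16 (Y = 4² = 16)
q = 466761/98 (q = 4767 + 2835*(-1/686) = 4767 - 405/98 = 466761/98 ≈ 4762.9)
U(z) = 8*√z
U(Y)/q = (8*√16)/(466761/98) = (8*4)*(98/466761) = 32*(98/466761) = 3136/466761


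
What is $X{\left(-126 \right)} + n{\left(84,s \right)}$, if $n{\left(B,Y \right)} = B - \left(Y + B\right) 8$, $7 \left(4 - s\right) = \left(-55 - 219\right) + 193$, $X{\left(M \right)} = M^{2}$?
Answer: $\frac{106144}{7} \approx 15163.0$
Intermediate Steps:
$s = \frac{109}{7}$ ($s = 4 - \frac{\left(-55 - 219\right) + 193}{7} = 4 - \frac{-274 + 193}{7} = 4 - - \frac{81}{7} = 4 + \frac{81}{7} = \frac{109}{7} \approx 15.571$)
$n{\left(B,Y \right)} = - 8 Y - 7 B$ ($n{\left(B,Y \right)} = B - \left(B + Y\right) 8 = B - \left(8 B + 8 Y\right) = - 8 Y - 7 B$)
$X{\left(-126 \right)} + n{\left(84,s \right)} = \left(-126\right)^{2} - \frac{4988}{7} = 15876 - \frac{4988}{7} = \frac{106144}{7}$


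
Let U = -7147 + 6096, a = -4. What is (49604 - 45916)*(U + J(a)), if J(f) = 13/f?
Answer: -3888074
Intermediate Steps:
U = -1051
(49604 - 45916)*(U + J(a)) = (49604 - 45916)*(-1051 + 13/(-4)) = 3688*(-1051 + 13*(-1/4)) = 3688*(-1051 - 13/4) = 3688*(-4217/4) = -3888074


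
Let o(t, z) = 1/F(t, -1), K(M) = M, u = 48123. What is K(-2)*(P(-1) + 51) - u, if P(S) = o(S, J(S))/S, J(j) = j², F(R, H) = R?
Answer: -48227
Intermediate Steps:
o(t, z) = 1/t
P(S) = S⁻² (P(S) = 1/(S*S) = S⁻²)
K(-2)*(P(-1) + 51) - u = -2*((-1)⁻² + 51) - 1*48123 = -2*(1 + 51) - 48123 = -2*52 - 48123 = -104 - 48123 = -48227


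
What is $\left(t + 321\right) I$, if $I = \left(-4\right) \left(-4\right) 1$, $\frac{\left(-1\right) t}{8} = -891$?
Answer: $119184$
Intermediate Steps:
$t = 7128$ ($t = \left(-8\right) \left(-891\right) = 7128$)
$I = 16$ ($I = 16 \cdot 1 = 16$)
$\left(t + 321\right) I = \left(7128 + 321\right) 16 = 7449 \cdot 16 = 119184$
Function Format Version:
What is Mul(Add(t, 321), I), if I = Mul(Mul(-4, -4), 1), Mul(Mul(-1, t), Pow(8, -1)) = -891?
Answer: 119184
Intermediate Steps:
t = 7128 (t = Mul(-8, -891) = 7128)
I = 16 (I = Mul(16, 1) = 16)
Mul(Add(t, 321), I) = Mul(Add(7128, 321), 16) = Mul(7449, 16) = 119184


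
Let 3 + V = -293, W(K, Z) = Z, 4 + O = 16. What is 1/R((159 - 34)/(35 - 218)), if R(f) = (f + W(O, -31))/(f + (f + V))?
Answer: 2093/223 ≈ 9.3857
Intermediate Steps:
O = 12 (O = -4 + 16 = 12)
V = -296 (V = -3 - 293 = -296)
R(f) = (-31 + f)/(-296 + 2*f) (R(f) = (f - 31)/(f + (f - 296)) = (-31 + f)/(f + (-296 + f)) = (-31 + f)/(-296 + 2*f))
1/R((159 - 34)/(35 - 218)) = 1/((-31 + (159 - 34)/(35 - 218))/(2*(-148 + (159 - 34)/(35 - 218)))) = 1/((-31 + 125/(-183))/(2*(-148 + 125/(-183)))) = 1/((-31 + 125*(-1/183))/(2*(-148 + 125*(-1/183)))) = 1/((-31 - 125/183)/(2*(-148 - 125/183))) = 1/((½)*(-5798/183)/(-27209/183)) = 1/((½)*(-183/27209)*(-5798/183)) = 1/(223/2093) = 2093/223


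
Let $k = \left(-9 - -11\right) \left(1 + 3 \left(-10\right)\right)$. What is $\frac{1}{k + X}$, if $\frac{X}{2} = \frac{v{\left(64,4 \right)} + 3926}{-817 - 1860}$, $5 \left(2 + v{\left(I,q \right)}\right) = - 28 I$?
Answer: $- \frac{13385}{811986} \approx -0.016484$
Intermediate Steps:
$v{\left(I,q \right)} = -2 - \frac{28 I}{5}$ ($v{\left(I,q \right)} = -2 + \frac{\left(-28\right) I}{5} = -2 - \frac{28 I}{5}$)
$k = -58$ ($k = \left(-9 + 11\right) \left(1 - 30\right) = 2 \left(-29\right) = -58$)
$X = - \frac{35656}{13385}$ ($X = 2 \frac{\left(-2 - \frac{1792}{5}\right) + 3926}{-817 - 1860} = 2 \frac{\left(-2 - \frac{1792}{5}\right) + 3926}{-2677} = 2 \left(- \frac{1802}{5} + 3926\right) \left(- \frac{1}{2677}\right) = 2 \cdot \frac{17828}{5} \left(- \frac{1}{2677}\right) = 2 \left(- \frac{17828}{13385}\right) = - \frac{35656}{13385} \approx -2.6639$)
$\frac{1}{k + X} = \frac{1}{-58 - \frac{35656}{13385}} = \frac{1}{- \frac{811986}{13385}} = - \frac{13385}{811986}$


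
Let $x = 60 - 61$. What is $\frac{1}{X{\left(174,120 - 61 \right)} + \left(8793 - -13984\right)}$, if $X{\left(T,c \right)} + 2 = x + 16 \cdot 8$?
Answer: $\frac{1}{22902} \approx 4.3664 \cdot 10^{-5}$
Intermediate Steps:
$x = -1$ ($x = 60 - 61 = -1$)
$X{\left(T,c \right)} = 125$ ($X{\left(T,c \right)} = -2 + \left(-1 + 16 \cdot 8\right) = -2 + \left(-1 + 128\right) = -2 + 127 = 125$)
$\frac{1}{X{\left(174,120 - 61 \right)} + \left(8793 - -13984\right)} = \frac{1}{125 + \left(8793 - -13984\right)} = \frac{1}{125 + \left(8793 + 13984\right)} = \frac{1}{125 + 22777} = \frac{1}{22902}$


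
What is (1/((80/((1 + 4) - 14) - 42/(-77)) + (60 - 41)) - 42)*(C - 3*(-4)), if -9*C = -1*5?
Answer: -1665281/3165 ≈ -526.16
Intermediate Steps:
C = 5/9 (C = -(-1)*5/9 = -⅑*(-5) = 5/9 ≈ 0.55556)
(1/((80/((1 + 4) - 14) - 42/(-77)) + (60 - 41)) - 42)*(C - 3*(-4)) = (1/((80/((1 + 4) - 14) - 42/(-77)) + (60 - 41)) - 42)*(5/9 - 3*(-4)) = (1/((80/(5 - 14) - 42*(-1/77)) + 19) - 42)*(5/9 + 12) = (1/((80/(-9) + 6/11) + 19) - 42)*(113/9) = (1/((80*(-⅑) + 6/11) + 19) - 42)*(113/9) = (1/((-80/9 + 6/11) + 19) - 42)*(113/9) = (1/(-826/99 + 19) - 42)*(113/9) = (1/(1055/99) - 42)*(113/9) = (99/1055 - 42)*(113/9) = -44211/1055*113/9 = -1665281/3165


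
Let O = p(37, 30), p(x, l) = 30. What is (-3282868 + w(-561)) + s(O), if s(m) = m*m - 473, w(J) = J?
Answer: -3283002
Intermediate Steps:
O = 30
s(m) = -473 + m² (s(m) = m² - 473 = -473 + m²)
(-3282868 + w(-561)) + s(O) = (-3282868 - 561) + (-473 + 30²) = -3283429 + (-473 + 900) = -3283429 + 427 = -3283002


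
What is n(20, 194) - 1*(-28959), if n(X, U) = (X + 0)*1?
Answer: 28979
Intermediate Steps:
n(X, U) = X (n(X, U) = X*1 = X)
n(20, 194) - 1*(-28959) = 20 - 1*(-28959) = 20 + 28959 = 28979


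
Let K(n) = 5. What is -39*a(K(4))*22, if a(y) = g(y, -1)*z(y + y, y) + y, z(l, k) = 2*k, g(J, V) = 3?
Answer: -30030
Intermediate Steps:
a(y) = 7*y (a(y) = 3*(2*y) + y = 6*y + y = 7*y)
-39*a(K(4))*22 = -273*5*22 = -39*35*22 = -1365*22 = -30030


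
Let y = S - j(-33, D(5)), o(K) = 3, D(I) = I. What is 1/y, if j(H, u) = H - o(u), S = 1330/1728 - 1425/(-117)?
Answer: 11232/549797 ≈ 0.020429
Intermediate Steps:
S = 145445/11232 (S = 1330*(1/1728) - 1425*(-1/117) = 665/864 + 475/39 = 145445/11232 ≈ 12.949)
j(H, u) = -3 + H (j(H, u) = H - 1*3 = H - 3 = -3 + H)
y = 549797/11232 (y = 145445/11232 - (-3 - 33) = 145445/11232 - 1*(-36) = 145445/11232 + 36 = 549797/11232 ≈ 48.949)
1/y = 1/(549797/11232) = 11232/549797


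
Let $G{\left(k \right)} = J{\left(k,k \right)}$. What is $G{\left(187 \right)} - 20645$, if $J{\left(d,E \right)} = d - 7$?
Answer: $-20465$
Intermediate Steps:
$J{\left(d,E \right)} = -7 + d$
$G{\left(k \right)} = -7 + k$
$G{\left(187 \right)} - 20645 = \left(-7 + 187\right) - 20645 = 180 - 20645 = -20465$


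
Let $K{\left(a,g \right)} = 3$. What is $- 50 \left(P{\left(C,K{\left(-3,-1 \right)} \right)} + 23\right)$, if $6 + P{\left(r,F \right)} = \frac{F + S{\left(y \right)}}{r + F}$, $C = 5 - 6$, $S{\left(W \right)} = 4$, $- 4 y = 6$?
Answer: $-1025$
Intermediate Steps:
$y = - \frac{3}{2}$ ($y = \left(- \frac{1}{4}\right) 6 = - \frac{3}{2} \approx -1.5$)
$C = -1$ ($C = 5 - 6 = -1$)
$P{\left(r,F \right)} = -6 + \frac{4 + F}{F + r}$ ($P{\left(r,F \right)} = -6 + \frac{F + 4}{r + F} = -6 + \frac{4 + F}{F + r}$)
$- 50 \left(P{\left(C,K{\left(-3,-1 \right)} \right)} + 23\right) = - 50 \left(\frac{4 - -6 - 15}{3 - 1} + 23\right) = - 50 \left(\frac{4 + 6 - 15}{2} + 23\right) = - 50 \left(\frac{1}{2} \left(-5\right) + 23\right) = - 50 \left(- \frac{5}{2} + 23\right) = \left(-50\right) \frac{41}{2} = -1025$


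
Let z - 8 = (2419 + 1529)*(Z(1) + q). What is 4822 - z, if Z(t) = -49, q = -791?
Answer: 3321134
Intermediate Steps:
z = -3316312 (z = 8 + (2419 + 1529)*(-49 - 791) = 8 + 3948*(-840) = 8 - 3316320 = -3316312)
4822 - z = 4822 - 1*(-3316312) = 4822 + 3316312 = 3321134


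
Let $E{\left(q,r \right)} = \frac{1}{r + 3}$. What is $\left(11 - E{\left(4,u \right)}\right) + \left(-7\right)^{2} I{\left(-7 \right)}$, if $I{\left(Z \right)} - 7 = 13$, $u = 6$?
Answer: $\frac{8918}{9} \approx 990.89$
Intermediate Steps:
$I{\left(Z \right)} = 20$ ($I{\left(Z \right)} = 7 + 13 = 20$)
$E{\left(q,r \right)} = \frac{1}{3 + r}$
$\left(11 - E{\left(4,u \right)}\right) + \left(-7\right)^{2} I{\left(-7 \right)} = \left(11 - \frac{1}{3 + 6}\right) + \left(-7\right)^{2} \cdot 20 = \left(11 - \frac{1}{9}\right) + 49 \cdot 20 = \left(11 - \frac{1}{9}\right) + 980 = \frac{98}{9} + 980 = \frac{8918}{9}$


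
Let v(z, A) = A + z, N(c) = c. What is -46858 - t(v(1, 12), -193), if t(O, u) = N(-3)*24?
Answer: -46786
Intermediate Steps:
t(O, u) = -72 (t(O, u) = -3*24 = -72)
-46858 - t(v(1, 12), -193) = -46858 - 1*(-72) = -46858 + 72 = -46786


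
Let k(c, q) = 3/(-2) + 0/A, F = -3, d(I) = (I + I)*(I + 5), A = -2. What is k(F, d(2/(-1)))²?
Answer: 9/4 ≈ 2.2500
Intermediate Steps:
d(I) = 2*I*(5 + I) (d(I) = (2*I)*(5 + I) = 2*I*(5 + I))
k(c, q) = -3/2 (k(c, q) = 3/(-2) + 0/(-2) = 3*(-½) + 0*(-½) = -3/2 + 0 = -3/2)
k(F, d(2/(-1)))² = (-3/2)² = 9/4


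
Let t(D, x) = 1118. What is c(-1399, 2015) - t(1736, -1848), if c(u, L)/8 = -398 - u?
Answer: 6890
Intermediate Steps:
c(u, L) = -3184 - 8*u (c(u, L) = 8*(-398 - u) = -3184 - 8*u)
c(-1399, 2015) - t(1736, -1848) = (-3184 - 8*(-1399)) - 1*1118 = (-3184 + 11192) - 1118 = 8008 - 1118 = 6890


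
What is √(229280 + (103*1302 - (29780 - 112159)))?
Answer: √445765 ≈ 667.66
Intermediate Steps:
√(229280 + (103*1302 - (29780 - 112159))) = √(229280 + (134106 - 1*(-82379))) = √(229280 + (134106 + 82379)) = √(229280 + 216485) = √445765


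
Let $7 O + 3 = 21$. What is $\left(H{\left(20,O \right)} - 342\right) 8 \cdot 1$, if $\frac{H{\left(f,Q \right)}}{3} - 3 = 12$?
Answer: $-2376$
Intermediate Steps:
$O = \frac{18}{7}$ ($O = - \frac{3}{7} + \frac{1}{7} \cdot 21 = - \frac{3}{7} + 3 = \frac{18}{7} \approx 2.5714$)
$H{\left(f,Q \right)} = 45$ ($H{\left(f,Q \right)} = 9 + 3 \cdot 12 = 9 + 36 = 45$)
$\left(H{\left(20,O \right)} - 342\right) 8 \cdot 1 = \left(45 - 342\right) 8 \cdot 1 = \left(-297\right) 8 = -2376$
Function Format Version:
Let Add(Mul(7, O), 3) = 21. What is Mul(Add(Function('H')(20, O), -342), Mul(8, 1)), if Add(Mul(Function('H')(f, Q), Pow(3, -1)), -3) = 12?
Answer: -2376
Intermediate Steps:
O = Rational(18, 7) (O = Add(Rational(-3, 7), Mul(Rational(1, 7), 21)) = Add(Rational(-3, 7), 3) = Rational(18, 7) ≈ 2.5714)
Function('H')(f, Q) = 45 (Function('H')(f, Q) = Add(9, Mul(3, 12)) = Add(9, 36) = 45)
Mul(Add(Function('H')(20, O), -342), Mul(8, 1)) = Mul(Add(45, -342), Mul(8, 1)) = Mul(-297, 8) = -2376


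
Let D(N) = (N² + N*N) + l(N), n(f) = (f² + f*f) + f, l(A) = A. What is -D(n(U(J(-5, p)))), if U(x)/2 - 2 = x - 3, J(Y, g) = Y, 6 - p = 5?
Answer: -152628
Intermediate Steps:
p = 1 (p = 6 - 1*5 = 6 - 5 = 1)
U(x) = -2 + 2*x (U(x) = 4 + 2*(x - 3) = 4 + 2*(-3 + x) = 4 + (-6 + 2*x) = -2 + 2*x)
n(f) = f + 2*f² (n(f) = (f² + f²) + f = 2*f² + f = f + 2*f²)
D(N) = N + 2*N² (D(N) = (N² + N*N) + N = (N² + N²) + N = 2*N² + N = N + 2*N²)
-D(n(U(J(-5, p)))) = -(-2 + 2*(-5))*(1 + 2*(-2 + 2*(-5)))*(1 + 2*((-2 + 2*(-5))*(1 + 2*(-2 + 2*(-5))))) = -(-2 - 10)*(1 + 2*(-2 - 10))*(1 + 2*((-2 - 10)*(1 + 2*(-2 - 10)))) = -(-12*(1 + 2*(-12)))*(1 + 2*(-12*(1 + 2*(-12)))) = -(-12*(1 - 24))*(1 + 2*(-12*(1 - 24))) = -(-12*(-23))*(1 + 2*(-12*(-23))) = -276*(1 + 2*276) = -276*(1 + 552) = -276*553 = -1*152628 = -152628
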